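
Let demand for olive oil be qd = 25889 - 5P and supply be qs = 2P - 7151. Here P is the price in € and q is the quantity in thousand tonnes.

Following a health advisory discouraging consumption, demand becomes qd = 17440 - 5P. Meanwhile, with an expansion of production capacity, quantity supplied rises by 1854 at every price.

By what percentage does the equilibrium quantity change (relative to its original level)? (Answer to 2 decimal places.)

-47.61

Initially, 25889 - 5P = 2P - 7151, so 33040 = 7P and P = 4720, q = 2289.
After the shift, demand is qd = 17440 - 5P and supply is qs = 2P - 5297.
New equilibrium: 17440 - 5P = 2P - 5297 ⇒ 22737 = 7P ⇒ P = 22737/7 ≈ 3248.1429, q = 8395/7 ≈ 1199.2857.
%Δq = (1199.2857 − 2289) / 2289 × 100 = -47.61%.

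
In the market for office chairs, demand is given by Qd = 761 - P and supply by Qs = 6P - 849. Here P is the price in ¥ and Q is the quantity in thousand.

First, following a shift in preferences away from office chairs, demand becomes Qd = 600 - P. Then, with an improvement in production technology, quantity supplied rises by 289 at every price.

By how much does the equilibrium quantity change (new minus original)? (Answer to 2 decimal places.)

-96.71

Solve the original market: 761 - P = 6P - 849, hence P = 230 and Q = 531.
After the shift, demand is Qd = 600 - P and supply is Qs = 6P - 560.
Equate the new curves: 600 - P = 6P - 560, giving 1160 = 7P, P = 1160/7 ≈ 165.7143, Q = 3040/7 ≈ 434.2857.
ΔQ = 434.2857 − 531 = -96.71.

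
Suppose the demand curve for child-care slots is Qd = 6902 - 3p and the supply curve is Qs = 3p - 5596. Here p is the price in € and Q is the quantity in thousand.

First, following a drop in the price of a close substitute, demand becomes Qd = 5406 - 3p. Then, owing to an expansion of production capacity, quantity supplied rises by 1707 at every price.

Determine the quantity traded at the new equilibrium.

758.5

Original equilibrium: 6902 - 3p = 3p - 5596 gives 12498 = 6p, so p = 2083 and Q = 653.
After the shift, demand is Qd = 5406 - 3p and supply is Qs = 3p - 3889.
Setting them equal: 5406 - 3p = 3p - 3889 → 9295 = 6p, so p = 9295/6 ≈ 1549.1667 and Q = 758.5.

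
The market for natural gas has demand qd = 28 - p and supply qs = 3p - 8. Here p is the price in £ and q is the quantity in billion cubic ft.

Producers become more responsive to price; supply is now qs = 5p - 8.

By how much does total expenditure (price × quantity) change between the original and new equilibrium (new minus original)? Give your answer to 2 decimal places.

Initially, 28 - p = 3p - 8, so 36 = 4p and p = 9, q = 19.
After the shift, demand is qd = 28 - p and supply is qs = 5p - 8.
New equilibrium: 28 - p = 5p - 8 ⇒ 36 = 6p ⇒ p = 6, q = 22.
Expenditure moves from 9×19 = 171 to 6×22 = 132; change = -39.00.

-39.00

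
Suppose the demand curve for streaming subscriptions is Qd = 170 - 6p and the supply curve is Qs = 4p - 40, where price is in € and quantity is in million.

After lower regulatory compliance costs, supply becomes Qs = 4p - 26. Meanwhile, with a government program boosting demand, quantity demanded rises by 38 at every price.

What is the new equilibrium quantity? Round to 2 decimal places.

67.60

Before the shock: 170 - 6p = 4p - 40 ⇒ 210 = 10p ⇒ p = 21, Q = 44.
After the shift, demand is Qd = 208 - 6p and supply is Qs = 4p - 26.
Equate the new curves: 208 - 6p = 4p - 26, giving 234 = 10p, p = 23.4, Q = 67.6.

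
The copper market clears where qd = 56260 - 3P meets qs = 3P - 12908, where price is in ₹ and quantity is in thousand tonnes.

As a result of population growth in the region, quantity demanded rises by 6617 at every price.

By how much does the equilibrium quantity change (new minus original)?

+3308.5

Solve the original market: 56260 - 3P = 3P - 12908, hence P = 11528 and q = 21676.
With the change applied: demand qd = 62877 - 3P, supply qs = 3P - 12908.
Setting them equal: 62877 - 3P = 3P - 12908 → 75785 = 6P, so P = 75785/6 ≈ 12630.8333 and q = 24984.5.
Δq = 24984.5 − 21676 = +3308.5.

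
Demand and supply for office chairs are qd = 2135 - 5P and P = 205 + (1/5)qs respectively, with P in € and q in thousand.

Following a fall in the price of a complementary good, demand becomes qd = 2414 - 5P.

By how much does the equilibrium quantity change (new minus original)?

+139.5

Initially, 2135 - 5P = 5P - 1025, so 3160 = 10P and P = 316, q = 555.
The new curves are qd = 2414 - 5P (demand) and qs = 5P - 1025 (supply).
Clearing the new market: 2414 - 5P = 5P - 1025, so P = 343.9 and q = 694.5.
Δq = 694.5 − 555 = +139.5.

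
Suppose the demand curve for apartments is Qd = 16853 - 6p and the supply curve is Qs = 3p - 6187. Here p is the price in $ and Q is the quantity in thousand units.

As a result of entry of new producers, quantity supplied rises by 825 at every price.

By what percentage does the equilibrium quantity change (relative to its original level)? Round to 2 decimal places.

Original equilibrium: 16853 - 6p = 3p - 6187 gives 23040 = 9p, so p = 2560 and Q = 1493.
With the change applied: demand Qd = 16853 - 6p, supply Qs = 3p - 5362.
Setting them equal: 16853 - 6p = 3p - 5362 → 22215 = 9p, so p = 7405/3 ≈ 2468.3333 and Q = 2043.
%ΔQ = (2043 − 1493) / 1493 × 100 = +36.84%.

+36.84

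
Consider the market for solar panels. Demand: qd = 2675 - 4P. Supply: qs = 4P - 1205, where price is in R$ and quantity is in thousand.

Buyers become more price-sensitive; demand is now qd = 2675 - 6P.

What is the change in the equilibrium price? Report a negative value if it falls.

-97

Initially, 2675 - 4P = 4P - 1205, so 3880 = 8P and P = 485, q = 735.
After the shift, demand is qd = 2675 - 6P and supply is qs = 4P - 1205.
New equilibrium: 2675 - 6P = 4P - 1205 ⇒ 3880 = 10P ⇒ P = 388, q = 347.
ΔP = 388 − 485 = -97.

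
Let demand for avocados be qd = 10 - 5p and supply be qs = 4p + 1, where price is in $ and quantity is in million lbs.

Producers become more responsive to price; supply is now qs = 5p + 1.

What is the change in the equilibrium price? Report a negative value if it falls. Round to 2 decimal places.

Before the shock: 10 - 5p = 4p + 1 ⇒ 9 = 9p ⇒ p = 1, q = 5.
The new curves are qd = 10 - 5p (demand) and qs = 5p + 1 (supply).
Setting them equal: 10 - 5p = 5p + 1 → 9 = 10p, so p = 0.9 and q = 5.5.
Δp = 0.9 − 1 = -0.10.

-0.10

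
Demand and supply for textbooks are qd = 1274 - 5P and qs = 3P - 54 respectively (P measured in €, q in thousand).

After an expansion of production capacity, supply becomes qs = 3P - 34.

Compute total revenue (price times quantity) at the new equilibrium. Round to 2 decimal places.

Solve the original market: 1274 - 5P = 3P - 54, hence P = 166 and q = 444.
With the change applied: demand qd = 1274 - 5P, supply qs = 3P - 34.
Clearing the new market: 1274 - 5P = 3P - 34, so P = 163.5 and q = 456.5.
New expenditure = 163.5 × 456.5 = 74637.75.

74637.75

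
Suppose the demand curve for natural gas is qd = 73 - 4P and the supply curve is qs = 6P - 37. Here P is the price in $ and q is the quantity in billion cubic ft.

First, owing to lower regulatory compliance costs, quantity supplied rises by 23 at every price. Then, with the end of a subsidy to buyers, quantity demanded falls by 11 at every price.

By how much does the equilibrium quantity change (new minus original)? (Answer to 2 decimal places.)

+2.60

Solve the original market: 73 - 4P = 6P - 37, hence P = 11 and q = 29.
With the change applied: demand qd = 62 - 4P, supply qs = 6P - 14.
Clearing the new market: 62 - 4P = 6P - 14, so P = 7.6 and q = 31.6.
Δq = 31.6 − 29 = +2.60.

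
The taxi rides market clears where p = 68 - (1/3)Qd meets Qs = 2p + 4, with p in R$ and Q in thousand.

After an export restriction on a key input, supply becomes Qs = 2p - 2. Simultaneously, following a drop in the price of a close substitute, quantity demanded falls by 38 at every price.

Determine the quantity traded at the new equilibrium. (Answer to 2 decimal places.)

65.20

Solve the original market: 204 - 3p = 2p + 4, hence p = 40 and Q = 84.
The shock moves the curves to Qd = 166 - 3p and Qs = 2p - 2.
New equilibrium: 166 - 3p = 2p - 2 ⇒ 168 = 5p ⇒ p = 33.6, Q = 65.2.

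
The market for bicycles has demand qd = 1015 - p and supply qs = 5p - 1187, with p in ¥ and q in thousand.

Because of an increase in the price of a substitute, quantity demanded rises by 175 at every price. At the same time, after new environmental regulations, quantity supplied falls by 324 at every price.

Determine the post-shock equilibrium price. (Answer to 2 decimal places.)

450.17

Solve the original market: 1015 - p = 5p - 1187, hence p = 367 and q = 648.
The new curves are qd = 1190 - p (demand) and qs = 5p - 1511 (supply).
Setting them equal: 1190 - p = 5p - 1511 → 2701 = 6p, so p = 2701/6 ≈ 450.1667 and q = 4439/6 ≈ 739.8333.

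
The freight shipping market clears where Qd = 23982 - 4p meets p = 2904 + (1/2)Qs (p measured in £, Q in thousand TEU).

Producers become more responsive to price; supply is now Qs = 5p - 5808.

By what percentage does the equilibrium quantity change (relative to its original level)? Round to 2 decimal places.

+160.60

Initially, 23982 - 4p = 2p - 5808, so 29790 = 6p and p = 4965, Q = 4122.
After the shift, demand is Qd = 23982 - 4p and supply is Qs = 5p - 5808.
New equilibrium: 23982 - 4p = 5p - 5808 ⇒ 29790 = 9p ⇒ p = 3310, Q = 10742.
%ΔQ = (10742 − 4122) / 4122 × 100 = +160.60%.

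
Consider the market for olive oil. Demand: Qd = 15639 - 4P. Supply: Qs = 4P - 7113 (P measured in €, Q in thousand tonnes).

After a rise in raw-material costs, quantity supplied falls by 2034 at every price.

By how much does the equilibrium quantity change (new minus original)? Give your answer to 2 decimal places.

-1017.00

Original equilibrium: 15639 - 4P = 4P - 7113 gives 22752 = 8P, so P = 2844 and Q = 4263.
After the shift, demand is Qd = 15639 - 4P and supply is Qs = 4P - 9147.
Setting them equal: 15639 - 4P = 4P - 9147 → 24786 = 8P, so P = 3098.25 and Q = 3246.
ΔQ = 3246 − 4263 = -1017.00.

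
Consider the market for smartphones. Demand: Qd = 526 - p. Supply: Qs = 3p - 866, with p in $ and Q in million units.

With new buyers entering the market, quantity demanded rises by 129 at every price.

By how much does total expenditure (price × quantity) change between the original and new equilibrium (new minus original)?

Original equilibrium: 526 - p = 3p - 866 gives 1392 = 4p, so p = 348 and Q = 178.
The shock moves the curves to Qd = 655 - p and Qs = 3p - 866.
Clearing the new market: 655 - p = 3p - 866, so p = 380.25 and Q = 274.75.
Expenditure moves from 348×178 = 61944 to 380.25×274.75 = 104473.6875; change = +42529.6875.

+42529.6875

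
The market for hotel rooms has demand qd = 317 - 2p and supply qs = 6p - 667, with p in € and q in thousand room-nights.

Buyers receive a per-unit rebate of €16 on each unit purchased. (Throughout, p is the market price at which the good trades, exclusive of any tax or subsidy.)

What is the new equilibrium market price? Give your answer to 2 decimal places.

127.00

Solve the original market: 317 - 2p = 6p - 667, hence p = 123 and q = 71.
Since buyers' out-of-pocket price is the market price minus the rebate, the effective demand curve becomes qd = 349 - 2p.
Clearing the new market: 349 - 2p = 6p - 667, so p = 127 and q = 95.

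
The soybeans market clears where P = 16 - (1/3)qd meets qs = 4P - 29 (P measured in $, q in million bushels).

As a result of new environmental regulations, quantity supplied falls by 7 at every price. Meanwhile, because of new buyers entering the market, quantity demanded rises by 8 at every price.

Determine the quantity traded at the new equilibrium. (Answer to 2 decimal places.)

Solve the original market: 48 - 3P = 4P - 29, hence P = 11 and q = 15.
The shock moves the curves to qd = 56 - 3P and qs = 4P - 36.
Clearing the new market: 56 - 3P = 4P - 36, so P = 92/7 ≈ 13.1429 and q = 116/7 ≈ 16.5714.

16.57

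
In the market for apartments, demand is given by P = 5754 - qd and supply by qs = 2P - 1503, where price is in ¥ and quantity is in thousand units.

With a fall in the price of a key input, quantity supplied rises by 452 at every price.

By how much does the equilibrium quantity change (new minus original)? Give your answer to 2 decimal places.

Original equilibrium: 5754 - P = 2P - 1503 gives 7257 = 3P, so P = 2419 and q = 3335.
The shock moves the curves to qd = 5754 - P and qs = 2P - 1051.
New equilibrium: 5754 - P = 2P - 1051 ⇒ 6805 = 3P ⇒ P = 6805/3 ≈ 2268.3333, q = 10457/3 ≈ 3485.6667.
Δq = 3485.6667 − 3335 = +150.67.

+150.67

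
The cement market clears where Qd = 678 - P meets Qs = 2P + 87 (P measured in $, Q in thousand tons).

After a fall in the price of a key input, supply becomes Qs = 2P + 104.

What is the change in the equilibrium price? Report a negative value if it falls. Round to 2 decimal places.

-5.67

Solve the original market: 678 - P = 2P + 87, hence P = 197 and Q = 481.
The new curves are Qd = 678 - P (demand) and Qs = 2P + 104 (supply).
New equilibrium: 678 - P = 2P + 104 ⇒ 574 = 3P ⇒ P = 574/3 ≈ 191.3333, Q = 1460/3 ≈ 486.6667.
ΔP = 191.3333 − 197 = -5.67.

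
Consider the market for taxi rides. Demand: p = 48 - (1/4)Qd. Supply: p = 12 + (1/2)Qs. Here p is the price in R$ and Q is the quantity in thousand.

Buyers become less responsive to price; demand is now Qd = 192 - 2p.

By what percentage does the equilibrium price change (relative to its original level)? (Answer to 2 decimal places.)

Original equilibrium: 192 - 4p = 2p - 24 gives 216 = 6p, so p = 36 and Q = 48.
The shock moves the curves to Qd = 192 - 2p and Qs = 2p - 24.
Setting them equal: 192 - 2p = 2p - 24 → 216 = 4p, so p = 54 and Q = 84.
%Δp = (54 − 36) / 36 × 100 = +50.00%.

+50.00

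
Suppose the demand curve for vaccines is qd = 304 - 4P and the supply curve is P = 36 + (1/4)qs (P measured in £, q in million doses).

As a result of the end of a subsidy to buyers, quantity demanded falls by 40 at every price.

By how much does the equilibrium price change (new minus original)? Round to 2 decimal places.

-5.00

Solve the original market: 304 - 4P = 4P - 144, hence P = 56 and q = 80.
With the change applied: demand qd = 264 - 4P, supply qs = 4P - 144.
Setting them equal: 264 - 4P = 4P - 144 → 408 = 8P, so P = 51 and q = 60.
ΔP = 51 − 56 = -5.00.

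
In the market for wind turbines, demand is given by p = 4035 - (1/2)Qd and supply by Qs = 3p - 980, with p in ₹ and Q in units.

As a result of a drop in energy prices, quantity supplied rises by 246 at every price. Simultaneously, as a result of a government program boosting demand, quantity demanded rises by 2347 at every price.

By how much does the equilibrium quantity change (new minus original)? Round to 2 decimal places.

+1506.60

Solve the original market: 8070 - 2p = 3p - 980, hence p = 1810 and Q = 4450.
The new curves are Qd = 10417 - 2p (demand) and Qs = 3p - 734 (supply).
Equate the new curves: 10417 - 2p = 3p - 734, giving 11151 = 5p, p = 2230.2, Q = 5956.6.
ΔQ = 5956.6 − 4450 = +1506.60.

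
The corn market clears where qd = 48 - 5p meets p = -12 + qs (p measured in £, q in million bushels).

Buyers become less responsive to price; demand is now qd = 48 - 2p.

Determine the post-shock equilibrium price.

12

Initially, 48 - 5p = p + 12, so 36 = 6p and p = 6, q = 18.
The new curves are qd = 48 - 2p (demand) and qs = p + 12 (supply).
Clearing the new market: 48 - 2p = p + 12, so p = 12 and q = 24.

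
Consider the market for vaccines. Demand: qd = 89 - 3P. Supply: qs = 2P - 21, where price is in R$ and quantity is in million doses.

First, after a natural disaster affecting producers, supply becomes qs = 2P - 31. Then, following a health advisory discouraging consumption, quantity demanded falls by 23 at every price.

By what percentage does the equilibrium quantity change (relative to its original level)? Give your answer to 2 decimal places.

Solve the original market: 89 - 3P = 2P - 21, hence P = 22 and q = 23.
The new curves are qd = 66 - 3P (demand) and qs = 2P - 31 (supply).
Setting them equal: 66 - 3P = 2P - 31 → 97 = 5P, so P = 19.4 and q = 7.8.
%Δq = (7.8 − 23) / 23 × 100 = -66.09%.

-66.09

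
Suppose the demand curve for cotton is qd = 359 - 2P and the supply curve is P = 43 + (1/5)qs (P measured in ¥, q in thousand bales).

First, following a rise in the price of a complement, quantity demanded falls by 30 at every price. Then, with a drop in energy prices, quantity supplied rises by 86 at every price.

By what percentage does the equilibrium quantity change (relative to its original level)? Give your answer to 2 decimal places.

+1.61

Original equilibrium: 359 - 2P = 5P - 215 gives 574 = 7P, so P = 82 and q = 195.
With the change applied: demand qd = 329 - 2P, supply qs = 5P - 129.
Clearing the new market: 329 - 2P = 5P - 129, so P = 458/7 ≈ 65.4286 and q = 1387/7 ≈ 198.1429.
%Δq = (198.1429 − 195) / 195 × 100 = +1.61%.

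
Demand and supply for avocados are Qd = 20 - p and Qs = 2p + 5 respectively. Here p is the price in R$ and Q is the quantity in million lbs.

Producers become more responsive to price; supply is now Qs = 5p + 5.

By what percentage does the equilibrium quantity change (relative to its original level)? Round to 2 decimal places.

+16.67

Solve the original market: 20 - p = 2p + 5, hence p = 5 and Q = 15.
After the shift, demand is Qd = 20 - p and supply is Qs = 5p + 5.
Setting them equal: 20 - p = 5p + 5 → 15 = 6p, so p = 2.5 and Q = 17.5.
%ΔQ = (17.5 − 15) / 15 × 100 = +16.67%.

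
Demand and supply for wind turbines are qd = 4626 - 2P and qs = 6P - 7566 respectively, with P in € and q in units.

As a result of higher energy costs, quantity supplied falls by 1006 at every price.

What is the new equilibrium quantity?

1326.5

Initially, 4626 - 2P = 6P - 7566, so 12192 = 8P and P = 1524, q = 1578.
With the change applied: demand qd = 4626 - 2P, supply qs = 6P - 8572.
Equate the new curves: 4626 - 2P = 6P - 8572, giving 13198 = 8P, P = 1649.75, q = 1326.5.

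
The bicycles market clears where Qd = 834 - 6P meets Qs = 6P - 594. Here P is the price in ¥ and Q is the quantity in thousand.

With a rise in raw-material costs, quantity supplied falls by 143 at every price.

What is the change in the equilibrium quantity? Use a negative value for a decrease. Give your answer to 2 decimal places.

Before the shock: 834 - 6P = 6P - 594 ⇒ 1428 = 12P ⇒ P = 119, Q = 120.
After the shift, demand is Qd = 834 - 6P and supply is Qs = 6P - 737.
Equate the new curves: 834 - 6P = 6P - 737, giving 1571 = 12P, P = 1571/12 ≈ 130.9167, Q = 48.5.
ΔQ = 48.5 − 120 = -71.50.

-71.50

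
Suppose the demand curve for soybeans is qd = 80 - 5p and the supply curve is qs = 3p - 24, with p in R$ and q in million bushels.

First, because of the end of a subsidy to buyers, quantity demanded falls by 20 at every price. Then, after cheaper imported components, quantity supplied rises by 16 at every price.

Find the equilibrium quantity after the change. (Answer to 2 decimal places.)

17.50

Before the shock: 80 - 5p = 3p - 24 ⇒ 104 = 8p ⇒ p = 13, q = 15.
After the shift, demand is qd = 60 - 5p and supply is qs = 3p - 8.
Clearing the new market: 60 - 5p = 3p - 8, so p = 8.5 and q = 17.5.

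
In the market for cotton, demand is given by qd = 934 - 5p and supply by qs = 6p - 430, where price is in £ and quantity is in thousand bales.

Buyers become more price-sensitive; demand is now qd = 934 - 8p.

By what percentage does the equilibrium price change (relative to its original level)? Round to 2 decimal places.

-21.43

Solve the original market: 934 - 5p = 6p - 430, hence p = 124 and q = 314.
The shock moves the curves to qd = 934 - 8p and qs = 6p - 430.
New equilibrium: 934 - 8p = 6p - 430 ⇒ 1364 = 14p ⇒ p = 682/7 ≈ 97.4286, q = 1082/7 ≈ 154.5714.
%Δp = (97.4286 − 124) / 124 × 100 = -21.43%.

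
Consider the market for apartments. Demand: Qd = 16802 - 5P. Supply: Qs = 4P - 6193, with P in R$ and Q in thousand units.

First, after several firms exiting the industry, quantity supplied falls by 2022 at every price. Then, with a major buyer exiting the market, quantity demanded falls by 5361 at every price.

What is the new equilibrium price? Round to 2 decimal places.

Solve the original market: 16802 - 5P = 4P - 6193, hence P = 2555 and Q = 4027.
With the change applied: demand Qd = 11441 - 5P, supply Qs = 4P - 8215.
New equilibrium: 11441 - 5P = 4P - 8215 ⇒ 19656 = 9P ⇒ P = 2184, Q = 521.

2184.00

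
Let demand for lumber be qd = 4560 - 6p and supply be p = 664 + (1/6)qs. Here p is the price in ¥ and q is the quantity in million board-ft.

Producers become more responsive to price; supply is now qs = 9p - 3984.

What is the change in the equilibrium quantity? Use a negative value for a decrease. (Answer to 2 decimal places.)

+854.40

Solve the original market: 4560 - 6p = 6p - 3984, hence p = 712 and q = 288.
The shock moves the curves to qd = 4560 - 6p and qs = 9p - 3984.
New equilibrium: 4560 - 6p = 9p - 3984 ⇒ 8544 = 15p ⇒ p = 569.6, q = 1142.4.
Δq = 1142.4 − 288 = +854.40.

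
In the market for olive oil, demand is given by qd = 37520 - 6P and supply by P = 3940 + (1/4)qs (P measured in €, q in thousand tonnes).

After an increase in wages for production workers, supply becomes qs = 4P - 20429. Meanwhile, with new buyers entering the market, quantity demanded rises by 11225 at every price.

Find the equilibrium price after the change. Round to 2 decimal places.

Before the shock: 37520 - 6P = 4P - 15760 ⇒ 53280 = 10P ⇒ P = 5328, q = 5552.
The shock moves the curves to qd = 48745 - 6P and qs = 4P - 20429.
Clearing the new market: 48745 - 6P = 4P - 20429, so P = 6917.4 and q = 7240.6.

6917.40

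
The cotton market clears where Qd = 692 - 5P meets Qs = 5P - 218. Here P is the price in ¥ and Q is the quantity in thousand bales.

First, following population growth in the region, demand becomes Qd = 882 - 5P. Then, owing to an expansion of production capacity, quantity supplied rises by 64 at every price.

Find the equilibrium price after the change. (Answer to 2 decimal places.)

103.60

Solve the original market: 692 - 5P = 5P - 218, hence P = 91 and Q = 237.
The new curves are Qd = 882 - 5P (demand) and Qs = 5P - 154 (supply).
Setting them equal: 882 - 5P = 5P - 154 → 1036 = 10P, so P = 103.6 and Q = 364.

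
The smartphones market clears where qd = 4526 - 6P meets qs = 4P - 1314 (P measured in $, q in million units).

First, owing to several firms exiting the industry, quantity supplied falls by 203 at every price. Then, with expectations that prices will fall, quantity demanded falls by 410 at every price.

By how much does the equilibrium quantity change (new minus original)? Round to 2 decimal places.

-285.80

Initially, 4526 - 6P = 4P - 1314, so 5840 = 10P and P = 584, q = 1022.
With the change applied: demand qd = 4116 - 6P, supply qs = 4P - 1517.
New equilibrium: 4116 - 6P = 4P - 1517 ⇒ 5633 = 10P ⇒ P = 563.3, q = 736.2.
Δq = 736.2 − 1022 = -285.80.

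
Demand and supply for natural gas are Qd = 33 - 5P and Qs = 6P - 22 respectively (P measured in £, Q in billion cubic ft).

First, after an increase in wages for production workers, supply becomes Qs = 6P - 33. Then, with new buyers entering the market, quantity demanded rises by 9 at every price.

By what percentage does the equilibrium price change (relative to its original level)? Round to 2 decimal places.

Solve the original market: 33 - 5P = 6P - 22, hence P = 5 and Q = 8.
After the shift, demand is Qd = 42 - 5P and supply is Qs = 6P - 33.
Equate the new curves: 42 - 5P = 6P - 33, giving 75 = 11P, P = 75/11 ≈ 6.8182, Q = 87/11 ≈ 7.9091.
%ΔP = (6.8182 − 5) / 5 × 100 = +36.36%.

+36.36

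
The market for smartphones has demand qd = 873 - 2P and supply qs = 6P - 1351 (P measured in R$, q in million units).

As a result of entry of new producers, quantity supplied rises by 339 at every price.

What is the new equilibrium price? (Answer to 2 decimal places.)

Before the shock: 873 - 2P = 6P - 1351 ⇒ 2224 = 8P ⇒ P = 278, q = 317.
The shock moves the curves to qd = 873 - 2P and qs = 6P - 1012.
Setting them equal: 873 - 2P = 6P - 1012 → 1885 = 8P, so P = 235.625 and q = 401.75.

235.63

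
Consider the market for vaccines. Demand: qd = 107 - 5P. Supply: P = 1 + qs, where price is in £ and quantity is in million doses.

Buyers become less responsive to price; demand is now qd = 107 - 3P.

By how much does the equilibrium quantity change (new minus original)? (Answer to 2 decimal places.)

+9.00

Before the shock: 107 - 5P = P - 1 ⇒ 108 = 6P ⇒ P = 18, q = 17.
After the shift, demand is qd = 107 - 3P and supply is qs = P - 1.
New equilibrium: 107 - 3P = P - 1 ⇒ 108 = 4P ⇒ P = 27, q = 26.
Δq = 26 − 17 = +9.00.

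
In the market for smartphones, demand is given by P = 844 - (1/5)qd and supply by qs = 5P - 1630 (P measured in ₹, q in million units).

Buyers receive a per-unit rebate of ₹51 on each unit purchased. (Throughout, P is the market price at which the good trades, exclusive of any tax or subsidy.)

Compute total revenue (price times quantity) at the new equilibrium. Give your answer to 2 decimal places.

Original equilibrium: 4220 - 5P = 5P - 1630 gives 5850 = 10P, so P = 585 and q = 1295.
Since buyers' out-of-pocket price is the market price minus the rebate, the effective demand curve becomes qd = 4475 - 5P.
Setting them equal: 4475 - 5P = 5P - 1630 → 6105 = 10P, so P = 610.5 and q = 1422.5.
New expenditure = 610.5 × 1422.5 = 868436.25.

868436.25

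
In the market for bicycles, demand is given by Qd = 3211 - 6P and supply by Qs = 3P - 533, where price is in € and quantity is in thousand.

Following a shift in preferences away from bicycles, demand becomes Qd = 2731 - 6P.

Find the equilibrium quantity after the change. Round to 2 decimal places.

555.00

Solve the original market: 3211 - 6P = 3P - 533, hence P = 416 and Q = 715.
With the change applied: demand Qd = 2731 - 6P, supply Qs = 3P - 533.
New equilibrium: 2731 - 6P = 3P - 533 ⇒ 3264 = 9P ⇒ P = 1088/3 ≈ 362.6667, Q = 555.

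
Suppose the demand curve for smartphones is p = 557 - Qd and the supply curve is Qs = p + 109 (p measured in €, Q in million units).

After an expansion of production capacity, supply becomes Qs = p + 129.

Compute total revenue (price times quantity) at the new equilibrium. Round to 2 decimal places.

Original equilibrium: 557 - p = p + 109 gives 448 = 2p, so p = 224 and Q = 333.
After the shift, demand is Qd = 557 - p and supply is Qs = p + 129.
Setting them equal: 557 - p = p + 129 → 428 = 2p, so p = 214 and Q = 343.
New expenditure = 214 × 343 = 73402.00.

73402.00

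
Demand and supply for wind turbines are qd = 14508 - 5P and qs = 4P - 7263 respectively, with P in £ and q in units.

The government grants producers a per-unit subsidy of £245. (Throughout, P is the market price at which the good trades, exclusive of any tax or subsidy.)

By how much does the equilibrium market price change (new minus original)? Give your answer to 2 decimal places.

-108.89

Before the shock: 14508 - 5P = 4P - 7263 ⇒ 21771 = 9P ⇒ P = 2419, q = 2413.
Since sellers receive the price plus the subsidy, the effective supply curve becomes qs = 4P - 6283.
Setting them equal: 14508 - 5P = 4P - 6283 → 20791 = 9P, so P = 20791/9 ≈ 2310.1111 and q = 26617/9 ≈ 2957.4444.
ΔP = 2310.1111 − 2419 = -108.89.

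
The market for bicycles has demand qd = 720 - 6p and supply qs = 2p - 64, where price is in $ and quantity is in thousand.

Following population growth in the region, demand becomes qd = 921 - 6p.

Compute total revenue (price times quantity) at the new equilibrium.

Solve the original market: 720 - 6p = 2p - 64, hence p = 98 and q = 132.
With the change applied: demand qd = 921 - 6p, supply qs = 2p - 64.
Setting them equal: 921 - 6p = 2p - 64 → 985 = 8p, so p = 123.125 and q = 182.25.
New expenditure = 123.125 × 182.25 = 22439.53125.

22439.53125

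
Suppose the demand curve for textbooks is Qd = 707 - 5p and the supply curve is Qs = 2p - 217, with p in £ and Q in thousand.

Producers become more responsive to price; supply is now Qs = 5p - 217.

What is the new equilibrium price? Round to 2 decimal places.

Solve the original market: 707 - 5p = 2p - 217, hence p = 132 and Q = 47.
After the shift, demand is Qd = 707 - 5p and supply is Qs = 5p - 217.
New equilibrium: 707 - 5p = 5p - 217 ⇒ 924 = 10p ⇒ p = 92.4, Q = 245.

92.40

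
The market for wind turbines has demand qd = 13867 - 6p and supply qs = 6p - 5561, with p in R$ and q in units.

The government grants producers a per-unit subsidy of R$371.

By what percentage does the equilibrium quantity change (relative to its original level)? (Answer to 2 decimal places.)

Initially, 13867 - 6p = 6p - 5561, so 19428 = 12p and p = 1619, q = 4153.
Since sellers receive the price plus the subsidy, the effective supply curve becomes qs = 6p - 3335.
Equate the new curves: 13867 - 6p = 6p - 3335, giving 17202 = 12p, p = 1433.5, q = 5266.
%Δq = (5266 − 4153) / 4153 × 100 = +26.80%.

+26.80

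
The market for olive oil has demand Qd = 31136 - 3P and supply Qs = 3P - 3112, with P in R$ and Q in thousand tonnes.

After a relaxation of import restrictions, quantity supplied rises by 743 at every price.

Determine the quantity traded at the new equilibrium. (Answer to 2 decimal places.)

14383.50

Before the shock: 31136 - 3P = 3P - 3112 ⇒ 34248 = 6P ⇒ P = 5708, Q = 14012.
The new curves are Qd = 31136 - 3P (demand) and Qs = 3P - 2369 (supply).
New equilibrium: 31136 - 3P = 3P - 2369 ⇒ 33505 = 6P ⇒ P = 33505/6 ≈ 5584.1667, Q = 14383.5.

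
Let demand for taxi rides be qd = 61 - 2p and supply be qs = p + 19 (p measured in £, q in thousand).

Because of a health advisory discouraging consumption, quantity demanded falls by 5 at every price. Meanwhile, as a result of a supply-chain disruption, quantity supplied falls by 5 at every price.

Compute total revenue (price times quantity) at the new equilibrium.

392

Solve the original market: 61 - 2p = p + 19, hence p = 14 and q = 33.
After the shift, demand is qd = 56 - 2p and supply is qs = p + 14.
New equilibrium: 56 - 2p = p + 14 ⇒ 42 = 3p ⇒ p = 14, q = 28.
New expenditure = 14 × 28 = 392.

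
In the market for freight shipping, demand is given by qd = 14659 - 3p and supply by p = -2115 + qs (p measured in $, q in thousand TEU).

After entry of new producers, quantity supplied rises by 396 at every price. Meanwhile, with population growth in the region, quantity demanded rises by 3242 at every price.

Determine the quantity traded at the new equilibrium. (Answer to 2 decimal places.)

Original equilibrium: 14659 - 3p = p + 2115 gives 12544 = 4p, so p = 3136 and q = 5251.
The new curves are qd = 17901 - 3p (demand) and qs = p + 2511 (supply).
Equate the new curves: 17901 - 3p = p + 2511, giving 15390 = 4p, p = 3847.5, q = 6358.5.

6358.50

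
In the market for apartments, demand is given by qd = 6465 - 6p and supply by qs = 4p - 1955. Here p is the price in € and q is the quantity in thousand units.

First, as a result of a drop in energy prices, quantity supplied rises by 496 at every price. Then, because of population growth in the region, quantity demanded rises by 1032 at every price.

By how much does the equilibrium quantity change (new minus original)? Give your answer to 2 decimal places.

+710.40

Original equilibrium: 6465 - 6p = 4p - 1955 gives 8420 = 10p, so p = 842 and q = 1413.
With the change applied: demand qd = 7497 - 6p, supply qs = 4p - 1459.
Setting them equal: 7497 - 6p = 4p - 1459 → 8956 = 10p, so p = 895.6 and q = 2123.4.
Δq = 2123.4 − 1413 = +710.40.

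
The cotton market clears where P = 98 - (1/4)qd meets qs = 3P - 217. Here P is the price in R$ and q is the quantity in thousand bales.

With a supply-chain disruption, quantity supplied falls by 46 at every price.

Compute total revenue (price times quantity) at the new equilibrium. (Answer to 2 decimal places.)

Initially, 392 - 4P = 3P - 217, so 609 = 7P and P = 87, q = 44.
After the shift, demand is qd = 392 - 4P and supply is qs = 3P - 263.
Equate the new curves: 392 - 4P = 3P - 263, giving 655 = 7P, P = 655/7 ≈ 93.5714, q = 124/7 ≈ 17.7143.
New expenditure = 93.5714 × 17.7143 = 1657.55.

1657.55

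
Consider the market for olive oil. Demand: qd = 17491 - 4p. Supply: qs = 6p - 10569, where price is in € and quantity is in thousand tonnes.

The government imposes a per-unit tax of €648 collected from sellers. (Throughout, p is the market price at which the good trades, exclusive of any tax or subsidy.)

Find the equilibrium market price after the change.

3194.8

Initially, 17491 - 4p = 6p - 10569, so 28060 = 10p and p = 2806, q = 6267.
Since sellers keep the price net of the tax, the effective supply curve becomes qs = 6p - 14457.
Equate the new curves: 17491 - 4p = 6p - 14457, giving 31948 = 10p, p = 3194.8, q = 4711.8.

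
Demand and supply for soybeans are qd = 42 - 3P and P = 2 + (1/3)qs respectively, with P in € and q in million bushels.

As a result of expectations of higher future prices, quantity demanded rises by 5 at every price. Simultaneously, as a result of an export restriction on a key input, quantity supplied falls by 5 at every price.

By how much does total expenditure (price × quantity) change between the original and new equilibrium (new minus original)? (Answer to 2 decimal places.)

+30.00

Original equilibrium: 42 - 3P = 3P - 6 gives 48 = 6P, so P = 8 and q = 18.
After the shift, demand is qd = 47 - 3P and supply is qs = 3P - 11.
Setting them equal: 47 - 3P = 3P - 11 → 58 = 6P, so P = 29/3 ≈ 9.6667 and q = 18.
Expenditure moves from 8×18 = 144 to 9.6667×18 = 174; change = +30.00.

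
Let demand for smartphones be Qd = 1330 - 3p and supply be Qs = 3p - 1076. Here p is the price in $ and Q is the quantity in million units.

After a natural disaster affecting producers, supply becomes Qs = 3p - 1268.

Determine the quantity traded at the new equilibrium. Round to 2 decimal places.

31.00

Before the shock: 1330 - 3p = 3p - 1076 ⇒ 2406 = 6p ⇒ p = 401, Q = 127.
After the shift, demand is Qd = 1330 - 3p and supply is Qs = 3p - 1268.
Setting them equal: 1330 - 3p = 3p - 1268 → 2598 = 6p, so p = 433 and Q = 31.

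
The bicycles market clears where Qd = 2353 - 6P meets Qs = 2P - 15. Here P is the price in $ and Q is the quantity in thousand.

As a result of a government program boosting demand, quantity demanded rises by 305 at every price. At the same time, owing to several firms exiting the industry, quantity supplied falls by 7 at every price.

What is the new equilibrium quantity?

648

Solve the original market: 2353 - 6P = 2P - 15, hence P = 296 and Q = 577.
The shock moves the curves to Qd = 2658 - 6P and Qs = 2P - 22.
Setting them equal: 2658 - 6P = 2P - 22 → 2680 = 8P, so P = 335 and Q = 648.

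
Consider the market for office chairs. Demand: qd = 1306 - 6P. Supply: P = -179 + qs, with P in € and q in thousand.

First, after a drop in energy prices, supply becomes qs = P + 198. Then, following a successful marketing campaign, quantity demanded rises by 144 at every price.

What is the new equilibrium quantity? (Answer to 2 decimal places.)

Initially, 1306 - 6P = P + 179, so 1127 = 7P and P = 161, q = 340.
After the shift, demand is qd = 1450 - 6P and supply is qs = P + 198.
Setting them equal: 1450 - 6P = P + 198 → 1252 = 7P, so P = 1252/7 ≈ 178.8571 and q = 2638/7 ≈ 376.8571.

376.86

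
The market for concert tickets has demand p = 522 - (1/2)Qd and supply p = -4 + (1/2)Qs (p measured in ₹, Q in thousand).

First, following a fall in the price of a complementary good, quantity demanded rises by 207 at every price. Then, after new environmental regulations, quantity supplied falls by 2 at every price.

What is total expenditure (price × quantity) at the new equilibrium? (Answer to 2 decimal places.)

Original equilibrium: 1044 - 2p = 2p + 8 gives 1036 = 4p, so p = 259 and Q = 526.
After the shift, demand is Qd = 1251 - 2p and supply is Qs = 2p + 6.
Equate the new curves: 1251 - 2p = 2p + 6, giving 1245 = 4p, p = 311.25, Q = 628.5.
New expenditure = 311.25 × 628.5 = 195620.63.

195620.63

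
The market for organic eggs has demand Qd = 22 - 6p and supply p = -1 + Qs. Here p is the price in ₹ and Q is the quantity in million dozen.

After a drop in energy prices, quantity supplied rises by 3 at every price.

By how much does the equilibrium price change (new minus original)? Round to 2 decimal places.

-0.43

Solve the original market: 22 - 6p = p + 1, hence p = 3 and Q = 4.
The shock moves the curves to Qd = 22 - 6p and Qs = p + 4.
Setting them equal: 22 - 6p = p + 4 → 18 = 7p, so p = 18/7 ≈ 2.5714 and Q = 46/7 ≈ 6.5714.
Δp = 2.5714 − 3 = -0.43.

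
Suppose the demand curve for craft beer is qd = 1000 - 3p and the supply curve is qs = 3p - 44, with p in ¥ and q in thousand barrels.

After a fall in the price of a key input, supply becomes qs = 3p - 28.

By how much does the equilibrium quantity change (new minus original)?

Before the shock: 1000 - 3p = 3p - 44 ⇒ 1044 = 6p ⇒ p = 174, q = 478.
After the shift, demand is qd = 1000 - 3p and supply is qs = 3p - 28.
Setting them equal: 1000 - 3p = 3p - 28 → 1028 = 6p, so p = 514/3 ≈ 171.3333 and q = 486.
Δq = 486 − 478 = +8.

+8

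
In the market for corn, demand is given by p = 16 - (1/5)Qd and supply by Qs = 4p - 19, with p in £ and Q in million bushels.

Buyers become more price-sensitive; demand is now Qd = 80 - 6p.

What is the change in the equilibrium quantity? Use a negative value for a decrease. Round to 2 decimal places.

-4.40

Before the shock: 80 - 5p = 4p - 19 ⇒ 99 = 9p ⇒ p = 11, Q = 25.
After the shift, demand is Qd = 80 - 6p and supply is Qs = 4p - 19.
Clearing the new market: 80 - 6p = 4p - 19, so p = 9.9 and Q = 20.6.
ΔQ = 20.6 − 25 = -4.40.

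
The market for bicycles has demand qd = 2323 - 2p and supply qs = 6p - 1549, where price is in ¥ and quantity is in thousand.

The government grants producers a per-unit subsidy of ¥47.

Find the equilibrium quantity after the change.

1425.5

Solve the original market: 2323 - 2p = 6p - 1549, hence p = 484 and q = 1355.
Since sellers receive the price plus the subsidy, the effective supply curve becomes qs = 6p - 1267.
Setting them equal: 2323 - 2p = 6p - 1267 → 3590 = 8p, so p = 448.75 and q = 1425.5.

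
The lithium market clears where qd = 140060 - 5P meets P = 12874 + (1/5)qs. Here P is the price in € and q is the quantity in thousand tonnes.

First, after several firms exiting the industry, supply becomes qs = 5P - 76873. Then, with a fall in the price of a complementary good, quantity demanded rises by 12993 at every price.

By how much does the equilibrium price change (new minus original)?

Before the shock: 140060 - 5P = 5P - 64370 ⇒ 204430 = 10P ⇒ P = 20443, q = 37845.
The shock moves the curves to qd = 153053 - 5P and qs = 5P - 76873.
Setting them equal: 153053 - 5P = 5P - 76873 → 229926 = 10P, so P = 22992.6 and q = 38090.
ΔP = 22992.6 − 20443 = +2549.6.

+2549.6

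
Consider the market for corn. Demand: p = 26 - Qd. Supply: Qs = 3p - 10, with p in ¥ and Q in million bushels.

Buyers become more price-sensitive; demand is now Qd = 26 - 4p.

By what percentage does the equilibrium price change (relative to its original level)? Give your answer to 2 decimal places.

-42.86

Initially, 26 - p = 3p - 10, so 36 = 4p and p = 9, Q = 17.
With the change applied: demand Qd = 26 - 4p, supply Qs = 3p - 10.
Equate the new curves: 26 - 4p = 3p - 10, giving 36 = 7p, p = 36/7 ≈ 5.1429, Q = 38/7 ≈ 5.4286.
%Δp = (5.1429 − 9) / 9 × 100 = -42.86%.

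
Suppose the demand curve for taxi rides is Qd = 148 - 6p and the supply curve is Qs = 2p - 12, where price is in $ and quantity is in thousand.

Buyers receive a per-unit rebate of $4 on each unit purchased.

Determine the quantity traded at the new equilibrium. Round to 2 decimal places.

Original equilibrium: 148 - 6p = 2p - 12 gives 160 = 8p, so p = 20 and Q = 28.
Since buyers' out-of-pocket price is the market price minus the rebate, the effective demand curve becomes Qd = 172 - 6p.
Clearing the new market: 172 - 6p = 2p - 12, so p = 23 and Q = 34.

34.00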